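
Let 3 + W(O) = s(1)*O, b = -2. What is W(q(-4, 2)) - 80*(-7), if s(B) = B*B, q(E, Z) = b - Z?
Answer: 553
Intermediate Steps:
q(E, Z) = -2 - Z
s(B) = B**2
W(O) = -3 + O (W(O) = -3 + 1**2*O = -3 + 1*O = -3 + O)
W(q(-4, 2)) - 80*(-7) = (-3 + (-2 - 1*2)) - 80*(-7) = (-3 + (-2 - 2)) + 560 = (-3 - 4) + 560 = -7 + 560 = 553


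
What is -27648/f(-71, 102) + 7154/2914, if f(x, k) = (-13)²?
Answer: -39678623/246233 ≈ -161.14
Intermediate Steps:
f(x, k) = 169
-27648/f(-71, 102) + 7154/2914 = -27648/169 + 7154/2914 = -27648*1/169 + 7154*(1/2914) = -27648/169 + 3577/1457 = -39678623/246233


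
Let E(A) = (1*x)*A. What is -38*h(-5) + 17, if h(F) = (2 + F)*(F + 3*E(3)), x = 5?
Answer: 4577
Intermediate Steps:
E(A) = 5*A (E(A) = (1*5)*A = 5*A)
h(F) = (2 + F)*(45 + F) (h(F) = (2 + F)*(F + 3*(5*3)) = (2 + F)*(F + 3*15) = (2 + F)*(F + 45) = (2 + F)*(45 + F))
-38*h(-5) + 17 = -38*(90 + (-5)**2 + 47*(-5)) + 17 = -38*(90 + 25 - 235) + 17 = -38*(-120) + 17 = 4560 + 17 = 4577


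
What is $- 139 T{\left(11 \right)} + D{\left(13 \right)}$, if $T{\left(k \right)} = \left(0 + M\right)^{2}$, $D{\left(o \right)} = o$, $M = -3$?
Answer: $-1238$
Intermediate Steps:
$T{\left(k \right)} = 9$ ($T{\left(k \right)} = \left(0 - 3\right)^{2} = \left(-3\right)^{2} = 9$)
$- 139 T{\left(11 \right)} + D{\left(13 \right)} = \left(-139\right) 9 + 13 = -1251 + 13 = -1238$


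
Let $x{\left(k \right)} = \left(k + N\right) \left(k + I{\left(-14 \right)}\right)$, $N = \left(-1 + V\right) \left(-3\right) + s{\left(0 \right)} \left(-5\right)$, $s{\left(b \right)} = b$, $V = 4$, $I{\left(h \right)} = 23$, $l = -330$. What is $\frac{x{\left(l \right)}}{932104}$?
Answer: $\frac{104073}{932104} \approx 0.11165$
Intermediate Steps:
$N = -9$ ($N = \left(-1 + 4\right) \left(-3\right) + 0 \left(-5\right) = 3 \left(-3\right) + 0 = -9 + 0 = -9$)
$x{\left(k \right)} = \left(-9 + k\right) \left(23 + k\right)$ ($x{\left(k \right)} = \left(k - 9\right) \left(k + 23\right) = \left(-9 + k\right) \left(23 + k\right)$)
$\frac{x{\left(l \right)}}{932104} = \frac{-207 + \left(-330\right)^{2} + 14 \left(-330\right)}{932104} = \left(-207 + 108900 - 4620\right) \frac{1}{932104} = 104073 \cdot \frac{1}{932104} = \frac{104073}{932104}$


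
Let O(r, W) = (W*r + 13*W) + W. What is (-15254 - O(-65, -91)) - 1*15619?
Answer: -35514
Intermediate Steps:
O(r, W) = 14*W + W*r (O(r, W) = (13*W + W*r) + W = 14*W + W*r)
(-15254 - O(-65, -91)) - 1*15619 = (-15254 - (-91)*(14 - 65)) - 1*15619 = (-15254 - (-91)*(-51)) - 15619 = (-15254 - 1*4641) - 15619 = (-15254 - 4641) - 15619 = -19895 - 15619 = -35514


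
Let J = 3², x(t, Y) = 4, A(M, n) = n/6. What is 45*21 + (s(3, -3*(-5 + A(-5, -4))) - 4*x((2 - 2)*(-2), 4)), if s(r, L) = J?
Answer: 938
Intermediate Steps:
A(M, n) = n/6 (A(M, n) = n*(⅙) = n/6)
J = 9
s(r, L) = 9
45*21 + (s(3, -3*(-5 + A(-5, -4))) - 4*x((2 - 2)*(-2), 4)) = 45*21 + (9 - 4*4) = 945 + (9 - 16) = 945 - 7 = 938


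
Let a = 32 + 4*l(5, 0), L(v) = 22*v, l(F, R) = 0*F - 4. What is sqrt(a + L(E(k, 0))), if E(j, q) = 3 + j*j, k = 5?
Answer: 2*sqrt(158) ≈ 25.140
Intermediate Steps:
l(F, R) = -4 (l(F, R) = 0 - 4 = -4)
E(j, q) = 3 + j**2
a = 16 (a = 32 + 4*(-4) = 32 - 16 = 16)
sqrt(a + L(E(k, 0))) = sqrt(16 + 22*(3 + 5**2)) = sqrt(16 + 22*(3 + 25)) = sqrt(16 + 22*28) = sqrt(16 + 616) = sqrt(632) = 2*sqrt(158)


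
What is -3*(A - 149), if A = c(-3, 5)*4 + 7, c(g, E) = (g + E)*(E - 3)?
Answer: 378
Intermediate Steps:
c(g, E) = (-3 + E)*(E + g) (c(g, E) = (E + g)*(-3 + E) = (-3 + E)*(E + g))
A = 23 (A = (5² - 3*5 - 3*(-3) + 5*(-3))*4 + 7 = (25 - 15 + 9 - 15)*4 + 7 = 4*4 + 7 = 16 + 7 = 23)
-3*(A - 149) = -3*(23 - 149) = -3*(-126) = 378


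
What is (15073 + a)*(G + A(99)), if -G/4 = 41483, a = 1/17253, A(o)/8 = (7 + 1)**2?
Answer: -4779801158600/1917 ≈ -2.4934e+9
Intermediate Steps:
A(o) = 512 (A(o) = 8*(7 + 1)**2 = 8*8**2 = 8*64 = 512)
a = 1/17253 ≈ 5.7961e-5
G = -165932 (G = -4*41483 = -165932)
(15073 + a)*(G + A(99)) = (15073 + 1/17253)*(-165932 + 512) = (260054470/17253)*(-165420) = -4779801158600/1917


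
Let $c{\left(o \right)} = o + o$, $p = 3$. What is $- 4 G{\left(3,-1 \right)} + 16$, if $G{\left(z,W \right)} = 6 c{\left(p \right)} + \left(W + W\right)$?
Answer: $-120$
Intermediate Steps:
$c{\left(o \right)} = 2 o$
$G{\left(z,W \right)} = 36 + 2 W$ ($G{\left(z,W \right)} = 6 \cdot 2 \cdot 3 + \left(W + W\right) = 6 \cdot 6 + 2 W = 36 + 2 W$)
$- 4 G{\left(3,-1 \right)} + 16 = - 4 \left(36 + 2 \left(-1\right)\right) + 16 = - 4 \left(36 - 2\right) + 16 = \left(-4\right) 34 + 16 = -136 + 16 = -120$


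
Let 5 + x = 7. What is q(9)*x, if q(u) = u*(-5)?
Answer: -90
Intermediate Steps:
x = 2 (x = -5 + 7 = 2)
q(u) = -5*u
q(9)*x = -5*9*2 = -45*2 = -90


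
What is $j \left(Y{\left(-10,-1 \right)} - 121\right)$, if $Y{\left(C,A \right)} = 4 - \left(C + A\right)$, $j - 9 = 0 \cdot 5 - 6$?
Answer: $-318$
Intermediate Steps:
$j = 3$ ($j = 9 + \left(0 \cdot 5 - 6\right) = 9 + \left(0 - 6\right) = 9 - 6 = 3$)
$Y{\left(C,A \right)} = 4 - A - C$ ($Y{\left(C,A \right)} = 4 - \left(A + C\right) = 4 - A - C$)
$j \left(Y{\left(-10,-1 \right)} - 121\right) = 3 \left(\left(4 - -1 - -10\right) - 121\right) = 3 \left(\left(4 + 1 + 10\right) - 121\right) = 3 \left(15 - 121\right) = 3 \left(-106\right) = -318$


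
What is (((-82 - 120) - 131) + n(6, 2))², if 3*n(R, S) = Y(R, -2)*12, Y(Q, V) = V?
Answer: 116281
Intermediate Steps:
n(R, S) = -8 (n(R, S) = (-2*12)/3 = (⅓)*(-24) = -8)
(((-82 - 120) - 131) + n(6, 2))² = (((-82 - 120) - 131) - 8)² = ((-202 - 131) - 8)² = (-333 - 8)² = (-341)² = 116281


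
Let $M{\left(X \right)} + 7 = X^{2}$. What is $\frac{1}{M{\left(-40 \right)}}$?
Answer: $\frac{1}{1593} \approx 0.00062775$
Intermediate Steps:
$M{\left(X \right)} = -7 + X^{2}$
$\frac{1}{M{\left(-40 \right)}} = \frac{1}{-7 + \left(-40\right)^{2}} = \frac{1}{-7 + 1600} = \frac{1}{1593}$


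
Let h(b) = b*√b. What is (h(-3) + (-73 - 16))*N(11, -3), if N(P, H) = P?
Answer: -979 - 33*I*√3 ≈ -979.0 - 57.158*I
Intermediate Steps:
h(b) = b^(3/2)
(h(-3) + (-73 - 16))*N(11, -3) = ((-3)^(3/2) + (-73 - 16))*11 = (-3*I*√3 - 89)*11 = (-89 - 3*I*√3)*11 = -979 - 33*I*√3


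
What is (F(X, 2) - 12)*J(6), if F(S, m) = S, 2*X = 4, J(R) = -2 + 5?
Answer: -30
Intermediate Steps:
J(R) = 3
X = 2 (X = (½)*4 = 2)
(F(X, 2) - 12)*J(6) = (2 - 12)*3 = -10*3 = -30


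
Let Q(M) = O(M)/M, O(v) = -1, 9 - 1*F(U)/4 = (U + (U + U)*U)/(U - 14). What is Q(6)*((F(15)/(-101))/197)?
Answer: -304/19897 ≈ -0.015279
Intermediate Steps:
F(U) = 36 - 4*(U + 2*U**2)/(-14 + U) (F(U) = 36 - 4*(U + (U + U)*U)/(U - 14) = 36 - 4*(U + (2*U)*U)/(-14 + U) = 36 - 4*(U + 2*U**2)/(-14 + U))
Q(M) = -1/M
Q(6)*((F(15)/(-101))/197) = (-1/6)*(((8*(-63 - 1*15**2 + 4*15)/(-14 + 15))/(-101))/197) = (-1*1/6)*(((8*(-63 - 1*225 + 60)/1)*(-1/101))*(1/197)) = -(8*1*(-63 - 225 + 60))*(-1/101)/(6*197) = -(8*1*(-228))*(-1/101)/(6*197) = -(-1824*(-1/101))/(6*197) = -304/(101*197) = -1/6*1824/19897 = -304/19897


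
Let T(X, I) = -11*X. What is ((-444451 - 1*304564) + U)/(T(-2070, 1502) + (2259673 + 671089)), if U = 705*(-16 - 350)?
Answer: -1007045/2953532 ≈ -0.34096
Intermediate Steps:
U = -258030 (U = 705*(-366) = -258030)
((-444451 - 1*304564) + U)/(T(-2070, 1502) + (2259673 + 671089)) = ((-444451 - 1*304564) - 258030)/(-11*(-2070) + (2259673 + 671089)) = ((-444451 - 304564) - 258030)/(22770 + 2930762) = (-749015 - 258030)/2953532 = -1007045*1/2953532 = -1007045/2953532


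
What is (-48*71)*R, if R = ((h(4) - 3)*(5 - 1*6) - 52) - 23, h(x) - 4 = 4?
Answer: 272640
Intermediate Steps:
h(x) = 8 (h(x) = 4 + 4 = 8)
R = -80 (R = ((8 - 3)*(5 - 1*6) - 52) - 23 = (5*(5 - 6) - 52) - 23 = (5*(-1) - 52) - 23 = (-5 - 52) - 23 = -57 - 23 = -80)
(-48*71)*R = -48*71*(-80) = -3408*(-80) = 272640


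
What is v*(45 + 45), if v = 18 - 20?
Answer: -180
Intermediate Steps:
v = -2
v*(45 + 45) = -2*(45 + 45) = -2*90 = -180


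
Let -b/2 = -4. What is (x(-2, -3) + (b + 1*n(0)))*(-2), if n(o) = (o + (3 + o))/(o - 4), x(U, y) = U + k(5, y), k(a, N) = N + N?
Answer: 3/2 ≈ 1.5000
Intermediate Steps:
k(a, N) = 2*N
x(U, y) = U + 2*y
b = 8 (b = -2*(-4) = 8)
n(o) = (3 + 2*o)/(-4 + o)
(x(-2, -3) + (b + 1*n(0)))*(-2) = ((-2 + 2*(-3)) + (8 + 1*((3 + 2*0)/(-4 + 0))))*(-2) = ((-2 - 6) + (8 + 1*((3 + 0)/(-4))))*(-2) = (-8 + (8 + 1*(-¼*3)))*(-2) = (-8 + (8 + 1*(-¾)))*(-2) = (-8 + (8 - ¾))*(-2) = (-8 + 29/4)*(-2) = -¾*(-2) = 3/2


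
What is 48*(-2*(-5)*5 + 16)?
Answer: 3168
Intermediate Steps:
48*(-2*(-5)*5 + 16) = 48*(10*5 + 16) = 48*(50 + 16) = 48*66 = 3168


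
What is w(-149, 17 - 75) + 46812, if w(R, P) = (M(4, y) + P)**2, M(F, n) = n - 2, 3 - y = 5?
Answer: 50656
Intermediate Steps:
y = -2 (y = 3 - 1*5 = 3 - 5 = -2)
M(F, n) = -2 + n
w(R, P) = (-4 + P)**2 (w(R, P) = ((-2 - 2) + P)**2 = (-4 + P)**2)
w(-149, 17 - 75) + 46812 = (-4 + (17 - 75))**2 + 46812 = (-4 - 58)**2 + 46812 = (-62)**2 + 46812 = 3844 + 46812 = 50656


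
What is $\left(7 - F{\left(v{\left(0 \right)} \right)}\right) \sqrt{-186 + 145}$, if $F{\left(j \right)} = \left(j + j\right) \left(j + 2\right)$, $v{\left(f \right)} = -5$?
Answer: $- 23 i \sqrt{41} \approx - 147.27 i$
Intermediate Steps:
$F{\left(j \right)} = 2 j \left(2 + j\right)$
$\left(7 - F{\left(v{\left(0 \right)} \right)}\right) \sqrt{-186 + 145} = \left(7 - 2 \left(-5\right) \left(2 - 5\right)\right) \sqrt{-186 + 145} = \left(7 - 2 \left(-5\right) \left(-3\right)\right) \sqrt{-41} = \left(7 - 30\right) i \sqrt{41} = - 23 i \sqrt{41}$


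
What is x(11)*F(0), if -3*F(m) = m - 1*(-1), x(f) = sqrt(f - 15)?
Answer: -2*I/3 ≈ -0.66667*I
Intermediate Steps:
x(f) = sqrt(-15 + f)
F(m) = -1/3 - m/3 (F(m) = -(m - 1*(-1))/3 = -(m + 1)/3 = -(1 + m)/3 = -1/3 - m/3)
x(11)*F(0) = sqrt(-15 + 11)*(-1/3 - 1/3*0) = sqrt(-4)*(-1/3 + 0) = (2*I)*(-1/3) = -2*I/3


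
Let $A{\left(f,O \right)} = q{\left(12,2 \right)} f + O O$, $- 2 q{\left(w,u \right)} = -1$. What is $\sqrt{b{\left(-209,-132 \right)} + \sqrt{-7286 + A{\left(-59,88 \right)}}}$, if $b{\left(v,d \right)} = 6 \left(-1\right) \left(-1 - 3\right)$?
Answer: $\frac{\sqrt{96 + 2 \sqrt{1714}}}{2} \approx 6.6858$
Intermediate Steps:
$q{\left(w,u \right)} = \frac{1}{2}$ ($q{\left(w,u \right)} = \left(- \frac{1}{2}\right) \left(-1\right) = \frac{1}{2}$)
$b{\left(v,d \right)} = 24$ ($b{\left(v,d \right)} = \left(-6\right) \left(-4\right) = 24$)
$A{\left(f,O \right)} = O^{2} + \frac{f}{2}$ ($A{\left(f,O \right)} = \frac{f}{2} + O O = \frac{f}{2} + O^{2} = O^{2} + \frac{f}{2}$)
$\sqrt{b{\left(-209,-132 \right)} + \sqrt{-7286 + A{\left(-59,88 \right)}}} = \sqrt{24 + \sqrt{-7286 + \left(88^{2} + \frac{1}{2} \left(-59\right)\right)}} = \sqrt{24 + \sqrt{-7286 + \left(7744 - \frac{59}{2}\right)}} = \sqrt{24 + \sqrt{-7286 + \frac{15429}{2}}} = \sqrt{24 + \sqrt{\frac{857}{2}}} = \sqrt{24 + \frac{\sqrt{1714}}{2}}$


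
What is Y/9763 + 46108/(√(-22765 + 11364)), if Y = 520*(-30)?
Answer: -1200/751 - 46108*I*√11401/11401 ≈ -1.5979 - 431.82*I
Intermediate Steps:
Y = -15600
Y/9763 + 46108/(√(-22765 + 11364)) = -15600/9763 + 46108/(√(-22765 + 11364)) = -15600*1/9763 + 46108/(√(-11401)) = -1200/751 + 46108/((I*√11401)) = -1200/751 + 46108*(-I*√11401/11401) = -1200/751 - 46108*I*√11401/11401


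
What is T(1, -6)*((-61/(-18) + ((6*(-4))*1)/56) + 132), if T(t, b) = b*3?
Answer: -17005/7 ≈ -2429.3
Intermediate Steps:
T(t, b) = 3*b
T(1, -6)*((-61/(-18) + ((6*(-4))*1)/56) + 132) = (3*(-6))*((-61/(-18) + ((6*(-4))*1)/56) + 132) = -18*((-61*(-1/18) - 24*1*(1/56)) + 132) = -18*((61/18 - 24*1/56) + 132) = -18*((61/18 - 3/7) + 132) = -18*(373/126 + 132) = -18*17005/126 = -17005/7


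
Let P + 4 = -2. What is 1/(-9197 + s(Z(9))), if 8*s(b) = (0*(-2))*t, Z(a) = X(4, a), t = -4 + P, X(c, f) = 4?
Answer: -1/9197 ≈ -0.00010873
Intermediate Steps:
P = -6 (P = -4 - 2 = -6)
t = -10 (t = -4 - 6 = -10)
Z(a) = 4
s(b) = 0 (s(b) = ((0*(-2))*(-10))/8 = (0*(-10))/8 = (1/8)*0 = 0)
1/(-9197 + s(Z(9))) = 1/(-9197 + 0) = 1/(-9197) = -1/9197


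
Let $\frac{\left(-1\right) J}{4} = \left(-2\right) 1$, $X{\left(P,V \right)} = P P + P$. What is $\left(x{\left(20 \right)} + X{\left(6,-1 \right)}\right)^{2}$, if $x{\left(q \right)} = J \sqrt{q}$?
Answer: $3044 + 1344 \sqrt{5} \approx 6049.3$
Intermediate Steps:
$X{\left(P,V \right)} = P + P^{2}$ ($X{\left(P,V \right)} = P^{2} + P = P + P^{2}$)
$J = 8$ ($J = - 4 \left(\left(-2\right) 1\right) = \left(-4\right) \left(-2\right) = 8$)
$x{\left(q \right)} = 8 \sqrt{q}$
$\left(x{\left(20 \right)} + X{\left(6,-1 \right)}\right)^{2} = \left(8 \sqrt{20} + 6 \left(1 + 6\right)\right)^{2} = \left(8 \cdot 2 \sqrt{5} + 6 \cdot 7\right)^{2} = \left(16 \sqrt{5} + 42\right)^{2} = \left(42 + 16 \sqrt{5}\right)^{2}$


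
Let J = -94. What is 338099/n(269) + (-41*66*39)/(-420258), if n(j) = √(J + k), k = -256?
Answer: 17589/70043 - 338099*I*√14/70 ≈ 0.25112 - 18072.0*I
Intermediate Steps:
n(j) = 5*I*√14 (n(j) = √(-94 - 256) = √(-350) = 5*I*√14)
338099/n(269) + (-41*66*39)/(-420258) = 338099/((5*I*√14)) + (-41*66*39)/(-420258) = 338099*(-I*√14/70) - 2706*39*(-1/420258) = -338099*I*√14/70 - 105534*(-1/420258) = -338099*I*√14/70 + 17589/70043 = 17589/70043 - 338099*I*√14/70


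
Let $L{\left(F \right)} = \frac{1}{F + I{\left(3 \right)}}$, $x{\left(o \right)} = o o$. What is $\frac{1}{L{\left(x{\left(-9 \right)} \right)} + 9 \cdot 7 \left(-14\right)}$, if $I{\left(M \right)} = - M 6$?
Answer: $- \frac{63}{55565} \approx -0.0011338$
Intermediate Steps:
$x{\left(o \right)} = o^{2}$
$I{\left(M \right)} = - 6 M$
$L{\left(F \right)} = \frac{1}{-18 + F}$ ($L{\left(F \right)} = \frac{1}{F - 18} = \frac{1}{-18 + F}$)
$\frac{1}{L{\left(x{\left(-9 \right)} \right)} + 9 \cdot 7 \left(-14\right)} = \frac{1}{\frac{1}{-18 + \left(-9\right)^{2}} + 9 \cdot 7 \left(-14\right)} = \frac{1}{\frac{1}{-18 + 81} + 63 \left(-14\right)} = \frac{1}{\frac{1}{63} - 882} = \frac{1}{- \frac{55565}{63}} = - \frac{63}{55565}$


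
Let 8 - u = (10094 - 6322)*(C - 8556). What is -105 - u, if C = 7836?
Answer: -2715953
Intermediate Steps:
u = 2715848 (u = 8 - (10094 - 6322)*(7836 - 8556) = 8 - 3772*(-720) = 8 - 1*(-2715840) = 8 + 2715840 = 2715848)
-105 - u = -105 - 1*2715848 = -105 - 2715848 = -2715953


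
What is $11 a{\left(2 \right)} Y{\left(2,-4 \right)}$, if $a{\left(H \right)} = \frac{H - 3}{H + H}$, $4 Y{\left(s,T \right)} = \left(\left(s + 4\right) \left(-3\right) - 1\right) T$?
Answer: $- \frac{209}{4} \approx -52.25$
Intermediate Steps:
$Y{\left(s,T \right)} = \frac{T \left(-13 - 3 s\right)}{4}$ ($Y{\left(s,T \right)} = \frac{\left(\left(s + 4\right) \left(-3\right) - 1\right) T}{4} = \frac{\left(\left(4 + s\right) \left(-3\right) - 1\right) T}{4} = \frac{\left(\left(-12 - 3 s\right) - 1\right) T}{4} = \frac{\left(-13 - 3 s\right) T}{4} = \frac{T \left(-13 - 3 s\right)}{4}$)
$a{\left(H \right)} = \frac{-3 + H}{2 H}$
$11 a{\left(2 \right)} Y{\left(2,-4 \right)} = 11 \frac{-3 + 2}{2 \cdot 2} \left(\left(- \frac{1}{4}\right) \left(-4\right) \left(13 + 3 \cdot 2\right)\right) = 11 \cdot \frac{1}{2} \cdot \frac{1}{2} \left(-1\right) \left(\left(- \frac{1}{4}\right) \left(-4\right) \left(13 + 6\right)\right) = 11 \left(- \frac{1}{4}\right) \left(\left(- \frac{1}{4}\right) \left(-4\right) 19\right) = \left(- \frac{11}{4}\right) 19 = - \frac{209}{4}$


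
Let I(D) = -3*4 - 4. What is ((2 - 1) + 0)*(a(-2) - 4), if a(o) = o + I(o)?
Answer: -22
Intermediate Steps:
I(D) = -16 (I(D) = -12 - 4 = -16)
a(o) = -16 + o (a(o) = o - 16 = -16 + o)
((2 - 1) + 0)*(a(-2) - 4) = ((2 - 1) + 0)*((-16 - 2) - 4) = (1 + 0)*(-18 - 4) = 1*(-22) = -22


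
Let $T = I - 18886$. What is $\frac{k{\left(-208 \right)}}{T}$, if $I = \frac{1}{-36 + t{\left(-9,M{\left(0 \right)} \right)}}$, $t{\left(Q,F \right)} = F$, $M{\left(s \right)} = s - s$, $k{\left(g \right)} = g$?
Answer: $\frac{7488}{679897} \approx 0.011013$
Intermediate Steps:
$M{\left(s \right)} = 0$
$I = - \frac{1}{36}$ ($I = \frac{1}{-36 + 0} = \frac{1}{-36} = - \frac{1}{36} \approx -0.027778$)
$T = - \frac{679897}{36}$ ($T = - \frac{1}{36} - 18886 = - \frac{679897}{36} \approx -18886.0$)
$\frac{k{\left(-208 \right)}}{T} = - \frac{208}{- \frac{679897}{36}} = \left(-208\right) \left(- \frac{36}{679897}\right) = \frac{7488}{679897}$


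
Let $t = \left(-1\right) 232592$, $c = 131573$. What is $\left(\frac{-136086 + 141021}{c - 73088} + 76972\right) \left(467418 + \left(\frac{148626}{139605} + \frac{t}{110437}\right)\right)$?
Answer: $\frac{102988142778654660940244}{2862526487815} \approx 3.5978 \cdot 10^{10}$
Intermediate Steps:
$t = -232592$
$\left(\frac{-136086 + 141021}{c - 73088} + 76972\right) \left(467418 + \left(\frac{148626}{139605} + \frac{t}{110437}\right)\right) = \left(\frac{-136086 + 141021}{131573 - 73088} + 76972\right) \left(467418 + \left(\frac{148626}{139605} - \frac{232592}{110437}\right)\right) = \left(\frac{4935}{58485} + 76972\right) \left(467418 + \left(148626 \cdot \frac{1}{139605} - \frac{232592}{110437}\right)\right) = \left(4935 \cdot \frac{1}{58485} + 76972\right) \left(467418 + \left(\frac{49542}{46535} - \frac{232592}{110437}\right)\right) = \left(\frac{47}{557} + 76972\right) \left(467418 - \frac{5352398866}{5139185795}\right) = \frac{42873451}{557} \cdot \frac{2402142593528444}{5139185795} = \frac{102988142778654660940244}{2862526487815}$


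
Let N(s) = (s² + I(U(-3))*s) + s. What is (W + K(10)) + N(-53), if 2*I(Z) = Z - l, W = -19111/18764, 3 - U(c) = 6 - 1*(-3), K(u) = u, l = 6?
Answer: 57849065/18764 ≈ 3083.0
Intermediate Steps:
U(c) = -6 (U(c) = 3 - (6 - 1*(-3)) = 3 - (6 + 3) = 3 - 1*9 = 3 - 9 = -6)
W = -19111/18764 (W = -19111*1/18764 = -19111/18764 ≈ -1.0185)
I(Z) = -3 + Z/2 (I(Z) = (Z - 1*6)/2 = (Z - 6)/2 = (-6 + Z)/2 = -3 + Z/2)
N(s) = s² - 5*s (N(s) = (s² + (-3 + (½)*(-6))*s) + s = (s² + (-3 - 3)*s) + s = (s² - 6*s) + s = s² - 5*s)
(W + K(10)) + N(-53) = (-19111/18764 + 10) - 53*(-5 - 53) = 168529/18764 - 53*(-58) = 168529/18764 + 3074 = 57849065/18764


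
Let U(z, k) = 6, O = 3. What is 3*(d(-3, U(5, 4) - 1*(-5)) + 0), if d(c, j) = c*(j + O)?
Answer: -126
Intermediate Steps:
d(c, j) = c*(3 + j) (d(c, j) = c*(j + 3) = c*(3 + j))
3*(d(-3, U(5, 4) - 1*(-5)) + 0) = 3*(-3*(3 + (6 - 1*(-5))) + 0) = 3*(-3*(3 + (6 + 5)) + 0) = 3*(-3*(3 + 11) + 0) = 3*(-3*14 + 0) = 3*(-42 + 0) = 3*(-42) = -126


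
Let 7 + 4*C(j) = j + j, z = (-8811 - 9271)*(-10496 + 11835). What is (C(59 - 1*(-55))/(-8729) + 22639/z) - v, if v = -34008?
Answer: 14374823808376531/422689569484 ≈ 34008.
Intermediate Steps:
z = -24211798 (z = -18082*1339 = -24211798)
C(j) = -7/4 + j/2 (C(j) = -7/4 + (j + j)/4 = -7/4 + (2*j)/4 = -7/4 + j/2)
(C(59 - 1*(-55))/(-8729) + 22639/z) - v = ((-7/4 + (59 - 1*(-55))/2)/(-8729) + 22639/(-24211798)) - 1*(-34008) = ((-7/4 + (59 + 55)/2)*(-1/8729) + 22639*(-1/24211798)) + 34008 = ((-7/4 + (½)*114)*(-1/8729) - 22639/24211798) + 34008 = ((-7/4 + 57)*(-1/8729) - 22639/24211798) + 34008 = ((221/4)*(-1/8729) - 22639/24211798) + 34008 = (-221/34916 - 22639/24211798) + 34008 = -3070635341/422689569484 + 34008 = 14374823808376531/422689569484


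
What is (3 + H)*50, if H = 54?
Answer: 2850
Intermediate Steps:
(3 + H)*50 = (3 + 54)*50 = 57*50 = 2850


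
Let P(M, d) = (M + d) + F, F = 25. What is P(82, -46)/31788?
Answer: 61/31788 ≈ 0.0019190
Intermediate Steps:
P(M, d) = 25 + M + d (P(M, d) = (M + d) + 25 = 25 + M + d)
P(82, -46)/31788 = (25 + 82 - 46)/31788 = 61*(1/31788) = 61/31788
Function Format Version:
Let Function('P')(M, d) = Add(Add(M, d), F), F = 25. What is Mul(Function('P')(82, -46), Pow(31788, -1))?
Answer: Rational(61, 31788) ≈ 0.0019190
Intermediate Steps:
Function('P')(M, d) = Add(25, M, d) (Function('P')(M, d) = Add(Add(M, d), 25) = Add(25, M, d))
Mul(Function('P')(82, -46), Pow(31788, -1)) = Mul(Add(25, 82, -46), Pow(31788, -1)) = Mul(61, Rational(1, 31788)) = Rational(61, 31788)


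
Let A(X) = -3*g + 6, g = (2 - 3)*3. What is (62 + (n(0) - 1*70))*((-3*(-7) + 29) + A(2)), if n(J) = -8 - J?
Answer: -1040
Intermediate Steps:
g = -3 (g = -1*3 = -3)
A(X) = 15 (A(X) = -3*(-3) + 6 = 9 + 6 = 15)
(62 + (n(0) - 1*70))*((-3*(-7) + 29) + A(2)) = (62 + ((-8 - 1*0) - 1*70))*((-3*(-7) + 29) + 15) = (62 + ((-8 + 0) - 70))*((21 + 29) + 15) = (62 + (-8 - 70))*(50 + 15) = (62 - 78)*65 = -16*65 = -1040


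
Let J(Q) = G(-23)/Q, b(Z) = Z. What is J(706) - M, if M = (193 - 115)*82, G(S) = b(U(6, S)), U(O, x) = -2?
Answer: -2257789/353 ≈ -6396.0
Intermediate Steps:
G(S) = -2
J(Q) = -2/Q
M = 6396 (M = 78*82 = 6396)
J(706) - M = -2/706 - 1*6396 = -2*1/706 - 6396 = -1/353 - 6396 = -2257789/353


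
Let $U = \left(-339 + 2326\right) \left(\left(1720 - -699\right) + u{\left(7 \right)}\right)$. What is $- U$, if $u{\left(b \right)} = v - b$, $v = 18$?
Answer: $-4828410$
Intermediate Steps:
$u{\left(b \right)} = 18 - b$
$U = 4828410$ ($U = \left(-339 + 2326\right) \left(\left(1720 - -699\right) + \left(18 - 7\right)\right) = 1987 \left(\left(1720 + 699\right) + \left(18 - 7\right)\right) = 1987 \left(2419 + 11\right) = 1987 \cdot 2430 = 4828410$)
$- U = \left(-1\right) 4828410 = -4828410$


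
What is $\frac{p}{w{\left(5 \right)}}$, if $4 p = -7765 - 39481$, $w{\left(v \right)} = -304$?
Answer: $\frac{23623}{608} \approx 38.854$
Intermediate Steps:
$p = - \frac{23623}{2}$ ($p = \frac{-7765 - 39481}{4} = \frac{1}{4} \left(-47246\right) = - \frac{23623}{2} \approx -11812.0$)
$\frac{p}{w{\left(5 \right)}} = - \frac{23623}{2 \left(-304\right)} = \left(- \frac{23623}{2}\right) \left(- \frac{1}{304}\right) = \frac{23623}{608}$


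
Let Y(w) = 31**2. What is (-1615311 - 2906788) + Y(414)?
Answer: -4521138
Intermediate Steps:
Y(w) = 961
(-1615311 - 2906788) + Y(414) = (-1615311 - 2906788) + 961 = -4522099 + 961 = -4521138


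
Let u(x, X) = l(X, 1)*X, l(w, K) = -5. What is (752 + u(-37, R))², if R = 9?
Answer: 499849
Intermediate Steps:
u(x, X) = -5*X
(752 + u(-37, R))² = (752 - 5*9)² = (752 - 45)² = 707² = 499849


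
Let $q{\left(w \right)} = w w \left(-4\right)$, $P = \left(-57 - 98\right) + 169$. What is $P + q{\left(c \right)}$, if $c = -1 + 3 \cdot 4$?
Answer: $-470$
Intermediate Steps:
$c = 11$ ($c = -1 + 12 = 11$)
$P = 14$ ($P = -155 + 169 = 14$)
$q{\left(w \right)} = - 4 w^{2}$ ($q{\left(w \right)} = w^{2} \left(-4\right) = - 4 w^{2}$)
$P + q{\left(c \right)} = 14 - 4 \cdot 11^{2} = 14 - 484 = -470$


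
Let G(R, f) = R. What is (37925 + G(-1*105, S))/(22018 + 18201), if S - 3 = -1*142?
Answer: 37820/40219 ≈ 0.94035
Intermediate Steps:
S = -139 (S = 3 - 1*142 = 3 - 142 = -139)
(37925 + G(-1*105, S))/(22018 + 18201) = (37925 - 1*105)/(22018 + 18201) = (37925 - 105)/40219 = 37820*(1/40219) = 37820/40219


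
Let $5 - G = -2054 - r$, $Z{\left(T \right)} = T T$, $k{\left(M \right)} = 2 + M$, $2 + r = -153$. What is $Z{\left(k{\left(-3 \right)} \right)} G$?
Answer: $1904$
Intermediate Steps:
$r = -155$ ($r = -2 - 153 = -155$)
$Z{\left(T \right)} = T^{2}$
$G = 1904$ ($G = 5 - \left(-2054 - -155\right) = 5 - \left(-2054 + 155\right) = 5 - -1899 = 5 + 1899 = 1904$)
$Z{\left(k{\left(-3 \right)} \right)} G = \left(2 - 3\right)^{2} \cdot 1904 = \left(-1\right)^{2} \cdot 1904 = 1 \cdot 1904 = 1904$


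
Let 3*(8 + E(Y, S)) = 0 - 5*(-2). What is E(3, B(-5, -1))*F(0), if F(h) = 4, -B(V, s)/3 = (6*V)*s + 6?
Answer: -56/3 ≈ -18.667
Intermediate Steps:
B(V, s) = -18 - 18*V*s (B(V, s) = -3*((6*V)*s + 6) = -3*(6*V*s + 6) = -3*(6 + 6*V*s) = -18 - 18*V*s)
E(Y, S) = -14/3 (E(Y, S) = -8 + (0 - 5*(-2))/3 = -8 + (0 + 10)/3 = -8 + (1/3)*10 = -8 + 10/3 = -14/3)
E(3, B(-5, -1))*F(0) = -14/3*4 = -56/3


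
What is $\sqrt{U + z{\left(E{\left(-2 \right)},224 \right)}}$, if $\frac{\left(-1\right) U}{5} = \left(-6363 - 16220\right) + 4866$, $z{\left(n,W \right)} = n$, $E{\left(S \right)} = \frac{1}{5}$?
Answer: $\frac{3 \sqrt{246070}}{5} \approx 297.63$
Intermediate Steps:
$E{\left(S \right)} = \frac{1}{5}$
$U = 88585$ ($U = - 5 \left(\left(-6363 - 16220\right) + 4866\right) = - 5 \left(-22583 + 4866\right) = \left(-5\right) \left(-17717\right) = 88585$)
$\sqrt{U + z{\left(E{\left(-2 \right)},224 \right)}} = \sqrt{88585 + \frac{1}{5}} = \sqrt{\frac{442926}{5}} = \frac{3 \sqrt{246070}}{5}$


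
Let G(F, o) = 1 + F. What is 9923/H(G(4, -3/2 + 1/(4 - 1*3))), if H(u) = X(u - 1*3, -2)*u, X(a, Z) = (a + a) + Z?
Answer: 9923/10 ≈ 992.30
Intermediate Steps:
X(a, Z) = Z + 2*a (X(a, Z) = 2*a + Z = Z + 2*a)
H(u) = u*(-8 + 2*u) (H(u) = (-2 + 2*(u - 1*3))*u = (-2 + 2*(u - 3))*u = (-2 + 2*(-3 + u))*u = (-2 + (-6 + 2*u))*u = (-8 + 2*u)*u = u*(-8 + 2*u))
9923/H(G(4, -3/2 + 1/(4 - 1*3))) = 9923/((2*(1 + 4)*(-4 + (1 + 4)))) = 9923/((2*5*(-4 + 5))) = 9923/((2*5*1)) = 9923/10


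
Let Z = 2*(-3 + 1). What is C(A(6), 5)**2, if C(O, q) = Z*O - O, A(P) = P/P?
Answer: 25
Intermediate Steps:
A(P) = 1
Z = -4 (Z = 2*(-2) = -4)
C(O, q) = -5*O (C(O, q) = -4*O - O = -5*O)
C(A(6), 5)**2 = (-5*1)**2 = (-5)**2 = 25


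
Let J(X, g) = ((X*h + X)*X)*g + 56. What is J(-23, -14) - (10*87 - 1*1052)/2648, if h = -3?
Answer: 19685323/1324 ≈ 14868.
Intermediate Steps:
J(X, g) = 56 - 2*g*X**2 (J(X, g) = ((X*(-3) + X)*X)*g + 56 = ((-3*X + X)*X)*g + 56 = ((-2*X)*X)*g + 56 = (-2*X**2)*g + 56 = -2*g*X**2 + 56 = 56 - 2*g*X**2)
J(-23, -14) - (10*87 - 1*1052)/2648 = (56 - 2*(-14)*(-23)**2) - (10*87 - 1*1052)/2648 = (56 - 2*(-14)*529) - (870 - 1052)/2648 = (56 + 14812) - (-182)/2648 = 14868 - 1*(-91/1324) = 14868 + 91/1324 = 19685323/1324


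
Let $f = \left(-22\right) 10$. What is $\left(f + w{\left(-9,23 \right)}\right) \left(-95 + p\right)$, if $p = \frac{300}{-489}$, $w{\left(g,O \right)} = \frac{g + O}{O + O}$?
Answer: $\frac{483135}{23} \approx 21006.0$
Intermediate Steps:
$f = -220$
$w{\left(g,O \right)} = \frac{O + g}{2 O}$
$p = - \frac{100}{163}$ ($p = 300 \left(- \frac{1}{489}\right) = - \frac{100}{163} \approx -0.6135$)
$\left(f + w{\left(-9,23 \right)}\right) \left(-95 + p\right) = \left(-220 + \frac{23 - 9}{2 \cdot 23}\right) \left(-95 - \frac{100}{163}\right) = \left(-220 + \frac{1}{2} \cdot \frac{1}{23} \cdot 14\right) \left(- \frac{15585}{163}\right) = \left(-220 + \frac{7}{23}\right) \left(- \frac{15585}{163}\right) = \left(- \frac{5053}{23}\right) \left(- \frac{15585}{163}\right) = \frac{483135}{23}$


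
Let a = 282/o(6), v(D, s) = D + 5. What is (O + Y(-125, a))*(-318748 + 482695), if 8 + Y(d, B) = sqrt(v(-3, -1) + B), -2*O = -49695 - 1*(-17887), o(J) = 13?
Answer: 2606101512 + 327894*sqrt(1001)/13 ≈ 2.6069e+9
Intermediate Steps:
v(D, s) = 5 + D
O = 15904 (O = -(-49695 - 1*(-17887))/2 = -(-49695 + 17887)/2 = -1/2*(-31808) = 15904)
a = 282/13 ≈ 21.692
Y(d, B) = -8 + sqrt(2 + B) (Y(d, B) = -8 + sqrt((5 - 3) + B) = -8 + sqrt(2 + B))
(O + Y(-125, a))*(-318748 + 482695) = (15904 + (-8 + sqrt(2 + 282/13)))*(-318748 + 482695) = (15904 + (-8 + sqrt(308/13)))*163947 = (15904 + (-8 + 2*sqrt(1001)/13))*163947 = (15896 + 2*sqrt(1001)/13)*163947 = 2606101512 + 327894*sqrt(1001)/13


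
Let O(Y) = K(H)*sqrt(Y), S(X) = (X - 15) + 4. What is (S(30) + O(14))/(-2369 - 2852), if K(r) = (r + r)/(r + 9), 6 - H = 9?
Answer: -19/5221 + sqrt(14)/5221 ≈ -0.0029225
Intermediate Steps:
H = -3 (H = 6 - 1*9 = 6 - 9 = -3)
K(r) = 2*r/(9 + r) (K(r) = (2*r)/(9 + r) = 2*r/(9 + r))
S(X) = -11 + X (S(X) = (-15 + X) + 4 = -11 + X)
O(Y) = -sqrt(Y) (O(Y) = (2*(-3)/(9 - 3))*sqrt(Y) = (2*(-3)/6)*sqrt(Y) = (2*(-3)*(1/6))*sqrt(Y) = -sqrt(Y))
(S(30) + O(14))/(-2369 - 2852) = ((-11 + 30) - sqrt(14))/(-2369 - 2852) = (19 - sqrt(14))/(-5221) = (19 - sqrt(14))*(-1/5221) = -19/5221 + sqrt(14)/5221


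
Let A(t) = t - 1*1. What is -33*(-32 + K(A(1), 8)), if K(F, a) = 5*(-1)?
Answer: 1221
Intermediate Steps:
A(t) = -1 + t (A(t) = t - 1 = -1 + t)
K(F, a) = -5
-33*(-32 + K(A(1), 8)) = -33*(-32 - 5) = -33*(-37) = 1221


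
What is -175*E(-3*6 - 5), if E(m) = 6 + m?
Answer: 2975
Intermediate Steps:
-175*E(-3*6 - 5) = -175*(6 + (-3*6 - 5)) = -175*(6 + (-18 - 5)) = -175*(6 - 23) = -175*(-17) = 2975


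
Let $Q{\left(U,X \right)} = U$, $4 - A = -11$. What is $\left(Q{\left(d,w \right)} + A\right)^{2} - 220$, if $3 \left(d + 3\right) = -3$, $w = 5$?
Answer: $-99$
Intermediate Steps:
$d = -4$ ($d = -3 + \frac{1}{3} \left(-3\right) = -3 - 1 = -4$)
$A = 15$ ($A = 4 - -11 = 4 + 11 = 15$)
$\left(Q{\left(d,w \right)} + A\right)^{2} - 220 = \left(-4 + 15\right)^{2} - 220 = 11^{2} - 220 = 121 - 220 = -99$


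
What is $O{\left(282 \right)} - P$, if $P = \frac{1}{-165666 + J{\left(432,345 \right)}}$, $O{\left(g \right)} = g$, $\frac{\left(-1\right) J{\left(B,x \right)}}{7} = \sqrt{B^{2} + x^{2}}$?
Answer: $\frac{2578443250192}{9143415585} - \frac{7 \sqrt{33961}}{9143415585} \approx 282.0$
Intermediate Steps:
$J{\left(B,x \right)} = - 7 \sqrt{B^{2} + x^{2}}$
$P = \frac{1}{-165666 - 21 \sqrt{33961}}$ ($P = \frac{1}{-165666 - 7 \sqrt{432^{2} + 345^{2}}} = \frac{1}{-165666 - 7 \sqrt{186624 + 119025}} = \frac{1}{-165666 - 7 \sqrt{305649}} = \frac{1}{-165666 - 7 \cdot 3 \sqrt{33961}} = \frac{1}{-165666 - 21 \sqrt{33961}} \approx -5.8985 \cdot 10^{-6}$)
$O{\left(282 \right)} - P = 282 - \left(- \frac{55222}{9143415585} + \frac{7 \sqrt{33961}}{9143415585}\right) = 282 + \left(\frac{55222}{9143415585} - \frac{7 \sqrt{33961}}{9143415585}\right) = \frac{2578443250192}{9143415585} - \frac{7 \sqrt{33961}}{9143415585}$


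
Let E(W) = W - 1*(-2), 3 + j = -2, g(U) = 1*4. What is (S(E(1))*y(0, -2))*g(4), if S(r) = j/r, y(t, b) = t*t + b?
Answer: 40/3 ≈ 13.333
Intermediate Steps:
y(t, b) = b + t**2 (y(t, b) = t**2 + b = b + t**2)
g(U) = 4
j = -5 (j = -3 - 2 = -5)
E(W) = 2 + W (E(W) = W + 2 = 2 + W)
S(r) = -5/r
(S(E(1))*y(0, -2))*g(4) = ((-5/(2 + 1))*(-2 + 0**2))*4 = ((-5/3)*(-2 + 0))*4 = (-5*1/3*(-2))*4 = -5/3*(-2)*4 = (10/3)*4 = 40/3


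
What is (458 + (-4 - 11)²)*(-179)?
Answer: -122257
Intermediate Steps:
(458 + (-4 - 11)²)*(-179) = (458 + (-15)²)*(-179) = (458 + 225)*(-179) = 683*(-179) = -122257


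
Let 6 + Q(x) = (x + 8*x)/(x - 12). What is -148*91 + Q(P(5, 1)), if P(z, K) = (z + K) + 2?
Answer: -13492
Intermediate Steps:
P(z, K) = 2 + K + z (P(z, K) = (K + z) + 2 = 2 + K + z)
Q(x) = -6 + 9*x/(-12 + x) (Q(x) = -6 + (x + 8*x)/(x - 12) = -6 + (9*x)/(-12 + x) = -6 + 9*x/(-12 + x))
-148*91 + Q(P(5, 1)) = -148*91 + 3*(24 + (2 + 1 + 5))/(-12 + (2 + 1 + 5)) = -13468 + 3*(24 + 8)/(-12 + 8) = -13468 + 3*32/(-4) = -13468 + 3*(-¼)*32 = -13468 - 24 = -13492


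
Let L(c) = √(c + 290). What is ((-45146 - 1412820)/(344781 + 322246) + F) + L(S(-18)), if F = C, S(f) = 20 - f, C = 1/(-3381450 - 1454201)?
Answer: -7050215412893/3225509779577 + 2*√82 ≈ 15.925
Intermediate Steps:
C = -1/4835651 (C = 1/(-4835651) = -1/4835651 ≈ -2.0680e-7)
L(c) = √(290 + c)
F = -1/4835651 ≈ -2.0680e-7
((-45146 - 1412820)/(344781 + 322246) + F) + L(S(-18)) = ((-45146 - 1412820)/(344781 + 322246) - 1/4835651) + √(290 + (20 - 1*(-18))) = (-1457966/667027 - 1/4835651) + √(290 + (20 + 18)) = (-1457966*1/667027 - 1/4835651) + √(290 + 38) = (-1457966/667027 - 1/4835651) + √328 = -7050215412893/3225509779577 + 2*√82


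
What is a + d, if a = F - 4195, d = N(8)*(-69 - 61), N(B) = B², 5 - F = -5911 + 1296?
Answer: -7895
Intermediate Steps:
F = 4620 (F = 5 - (-5911 + 1296) = 5 - 1*(-4615) = 5 + 4615 = 4620)
d = -8320 (d = 8²*(-69 - 61) = 64*(-130) = -8320)
a = 425 (a = 4620 - 4195 = 425)
a + d = 425 - 8320 = -7895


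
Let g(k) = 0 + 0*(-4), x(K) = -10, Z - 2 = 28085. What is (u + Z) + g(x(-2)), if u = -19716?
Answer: 8371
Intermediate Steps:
Z = 28087 (Z = 2 + 28085 = 28087)
g(k) = 0 (g(k) = 0 + 0 = 0)
(u + Z) + g(x(-2)) = (-19716 + 28087) + 0 = 8371 + 0 = 8371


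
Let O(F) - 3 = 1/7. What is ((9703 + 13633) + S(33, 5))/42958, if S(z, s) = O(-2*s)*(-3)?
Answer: 81643/150353 ≈ 0.54301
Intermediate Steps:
O(F) = 22/7 (O(F) = 3 + 1/7 = 22/7)
S(z, s) = -66/7 (S(z, s) = (22/7)*(-3) = -66/7)
((9703 + 13633) + S(33, 5))/42958 = ((9703 + 13633) - 66/7)/42958 = (23336 - 66/7)*(1/42958) = (163286/7)*(1/42958) = 81643/150353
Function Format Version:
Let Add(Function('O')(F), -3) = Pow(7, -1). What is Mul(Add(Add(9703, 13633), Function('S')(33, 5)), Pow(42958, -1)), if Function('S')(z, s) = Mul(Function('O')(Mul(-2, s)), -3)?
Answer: Rational(81643, 150353) ≈ 0.54301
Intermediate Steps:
Function('O')(F) = Rational(22, 7) (Function('O')(F) = Add(3, Pow(7, -1)) = Add(3, Rational(1, 7)) = Rational(22, 7))
Function('S')(z, s) = Rational(-66, 7) (Function('S')(z, s) = Mul(Rational(22, 7), -3) = Rational(-66, 7))
Mul(Add(Add(9703, 13633), Function('S')(33, 5)), Pow(42958, -1)) = Mul(Add(Add(9703, 13633), Rational(-66, 7)), Pow(42958, -1)) = Mul(Add(23336, Rational(-66, 7)), Rational(1, 42958)) = Mul(Rational(163286, 7), Rational(1, 42958)) = Rational(81643, 150353)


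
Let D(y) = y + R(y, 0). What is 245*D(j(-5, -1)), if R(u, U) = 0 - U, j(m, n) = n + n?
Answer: -490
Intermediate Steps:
j(m, n) = 2*n
R(u, U) = -U
D(y) = y (D(y) = y - 1*0 = y + 0 = y)
245*D(j(-5, -1)) = 245*(2*(-1)) = 245*(-2) = -490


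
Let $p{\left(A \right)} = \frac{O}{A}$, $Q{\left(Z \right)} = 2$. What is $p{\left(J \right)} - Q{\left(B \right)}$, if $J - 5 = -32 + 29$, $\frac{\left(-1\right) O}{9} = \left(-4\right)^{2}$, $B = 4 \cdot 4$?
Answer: $-74$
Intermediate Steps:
$B = 16$
$O = -144$ ($O = - 9 \left(-4\right)^{2} = \left(-9\right) 16 = -144$)
$J = 2$ ($J = 5 + \left(-32 + 29\right) = 5 - 3 = 2$)
$p{\left(A \right)} = - \frac{144}{A}$
$p{\left(J \right)} - Q{\left(B \right)} = - \frac{144}{2} - 2 = \left(-144\right) \frac{1}{2} - 2 = -72 - 2 = -74$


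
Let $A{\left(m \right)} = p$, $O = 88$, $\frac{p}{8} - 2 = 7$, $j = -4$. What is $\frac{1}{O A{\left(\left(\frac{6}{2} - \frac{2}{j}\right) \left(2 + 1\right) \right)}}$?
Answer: $\frac{1}{6336} \approx 0.00015783$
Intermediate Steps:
$p = 72$ ($p = 16 + 8 \cdot 7 = 16 + 56 = 72$)
$A{\left(m \right)} = 72$
$\frac{1}{O A{\left(\left(\frac{6}{2} - \frac{2}{j}\right) \left(2 + 1\right) \right)}} = \frac{1}{88 \cdot 72} = \frac{1}{6336}$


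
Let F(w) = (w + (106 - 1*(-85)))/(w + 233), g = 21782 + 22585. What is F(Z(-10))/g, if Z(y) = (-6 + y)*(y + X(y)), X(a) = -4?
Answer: 415/20275719 ≈ 2.0468e-5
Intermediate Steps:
Z(y) = (-6 + y)*(-4 + y) (Z(y) = (-6 + y)*(y - 4) = (-6 + y)*(-4 + y))
g = 44367
F(w) = (191 + w)/(233 + w) (F(w) = (w + (106 + 85))/(233 + w) = (w + 191)/(233 + w) = (191 + w)/(233 + w))
F(Z(-10))/g = ((191 + (24 + (-10)² - 10*(-10)))/(233 + (24 + (-10)² - 10*(-10))))/44367 = ((191 + (24 + 100 + 100))/(233 + (24 + 100 + 100)))*(1/44367) = ((191 + 224)/(233 + 224))*(1/44367) = (415/457)*(1/44367) = 415/20275719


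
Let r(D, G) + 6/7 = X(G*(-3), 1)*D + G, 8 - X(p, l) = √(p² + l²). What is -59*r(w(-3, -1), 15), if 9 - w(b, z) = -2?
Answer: -42185/7 + 649*√2026 ≈ 23186.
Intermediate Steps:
w(b, z) = 11 (w(b, z) = 9 - 1*(-2) = 9 + 2 = 11)
X(p, l) = 8 - √(l² + p²) (X(p, l) = 8 - √(p² + l²) = 8 - √(l² + p²))
r(D, G) = -6/7 + G + D*(8 - √(1 + 9*G²)) (r(D, G) = -6/7 + ((8 - √(1² + (G*(-3))²))*D + G) = -6/7 + ((8 - √(1 + (-3*G)²))*D + G) = -6/7 + ((8 - √(1 + 9*G²))*D + G) = -6/7 + (D*(8 - √(1 + 9*G²)) + G) = -6/7 + (G + D*(8 - √(1 + 9*G²))) = -6/7 + G + D*(8 - √(1 + 9*G²)))
-59*r(w(-3, -1), 15) = -59*(-6/7 + 15 - 1*11*(-8 + √(1 + 9*15²))) = -59*(-6/7 + 15 - 1*11*(-8 + √(1 + 9*225))) = -59*(-6/7 + 15 - 1*11*(-8 + √(1 + 2025))) = -59*(-6/7 + 15 - 1*11*(-8 + √2026)) = -59*(-6/7 + 15 + (88 - 11*√2026)) = -59*(715/7 - 11*√2026) = -42185/7 + 649*√2026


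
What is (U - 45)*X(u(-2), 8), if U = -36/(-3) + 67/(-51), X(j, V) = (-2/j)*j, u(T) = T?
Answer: 3500/51 ≈ 68.627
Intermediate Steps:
X(j, V) = -2
U = 545/51 (U = -36*(-⅓) + 67*(-1/51) = 12 - 67/51 = 545/51 ≈ 10.686)
(U - 45)*X(u(-2), 8) = (545/51 - 45)*(-2) = -1750/51*(-2) = 3500/51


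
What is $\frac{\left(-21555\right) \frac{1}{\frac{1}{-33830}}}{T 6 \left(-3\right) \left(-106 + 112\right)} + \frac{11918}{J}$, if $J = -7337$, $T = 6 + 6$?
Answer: $- \frac{297233183321}{528264} \approx -5.6266 \cdot 10^{5}$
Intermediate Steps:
$T = 12$
$\frac{\left(-21555\right) \frac{1}{\frac{1}{-33830}}}{T 6 \left(-3\right) \left(-106 + 112\right)} + \frac{11918}{J} = \frac{\left(-21555\right) \frac{1}{\frac{1}{-33830}}}{12 \cdot 6 \left(-3\right) \left(-106 + 112\right)} + \frac{11918}{-7337} = \frac{\left(-21555\right) \frac{1}{- \frac{1}{33830}}}{72 \left(-3\right) 6} + 11918 \left(- \frac{1}{7337}\right) = \frac{\left(-21555\right) \left(-33830\right)}{\left(-216\right) 6} - \frac{11918}{7337} = \frac{729205650}{-1296} - \frac{11918}{7337} = 729205650 \left(- \frac{1}{1296}\right) - \frac{11918}{7337} = - \frac{40511425}{72} - \frac{11918}{7337} = - \frac{297233183321}{528264}$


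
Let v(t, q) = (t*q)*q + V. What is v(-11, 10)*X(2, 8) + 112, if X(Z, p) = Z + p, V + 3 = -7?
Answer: -10988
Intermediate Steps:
V = -10 (V = -3 - 7 = -10)
v(t, q) = -10 + t*q**2 (v(t, q) = (t*q)*q - 10 = (q*t)*q - 10 = t*q**2 - 10 = -10 + t*q**2)
v(-11, 10)*X(2, 8) + 112 = (-10 - 11*10**2)*(2 + 8) + 112 = (-10 - 11*100)*10 + 112 = (-10 - 1100)*10 + 112 = -1110*10 + 112 = -11100 + 112 = -10988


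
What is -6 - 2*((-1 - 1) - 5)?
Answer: 8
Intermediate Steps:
-6 - 2*((-1 - 1) - 5) = -6 - 2*(-2 - 5) = -6 - 2*(-7) = -6 + 14 = 8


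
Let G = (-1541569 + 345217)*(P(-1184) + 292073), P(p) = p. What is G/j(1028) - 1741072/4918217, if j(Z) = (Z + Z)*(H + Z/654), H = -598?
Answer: 50549294546201999/178119141887 ≈ 2.8380e+5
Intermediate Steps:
G = -348005636928 (G = (-1541569 + 345217)*(-1184 + 292073) = -1196352*290889 = -348005636928)
j(Z) = 2*Z*(-598 + Z/654) (j(Z) = (Z + Z)*(-598 + Z/654) = (2*Z)*(-598 + Z*(1/654)) = (2*Z)*(-598 + Z/654) = 2*Z*(-598 + Z/654))
G/j(1028) - 1741072/4918217 = -348005636928*327/(1028*(-391092 + 1028)) - 1741072/4918217 = -348005636928/((1/327)*1028*(-390064)) - 1741072*1/4918217 = -348005636928/(-400985792/327) - 10064/28429 = -348005636928*(-327/400985792) - 10064/28429 = 1778091301179/6265403 - 10064/28429 = 50549294546201999/178119141887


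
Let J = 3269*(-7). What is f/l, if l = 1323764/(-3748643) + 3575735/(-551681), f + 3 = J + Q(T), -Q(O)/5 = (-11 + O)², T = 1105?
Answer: 12422943590768027278/14134449424889 ≈ 8.7891e+5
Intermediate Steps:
Q(O) = -5*(-11 + O)²
J = -22883
f = -6007066 (f = -3 + (-22883 - 5*(-11 + 1105)²) = -3 + (-22883 - 5*1094²) = -3 + (-22883 - 5*1196836) = -3 + (-22883 - 5984180) = -3 - 6007063 = -6007066)
l = -14134449424889/2068055118883 (l = 1323764*(-1/3748643) + 3575735*(-1/551681) = -1323764/3748643 - 3575735/551681 = -14134449424889/2068055118883 ≈ -6.8347)
f/l = -6007066/(-14134449424889/2068055118883) = -6007066*(-2068055118883/14134449424889) = 12422943590768027278/14134449424889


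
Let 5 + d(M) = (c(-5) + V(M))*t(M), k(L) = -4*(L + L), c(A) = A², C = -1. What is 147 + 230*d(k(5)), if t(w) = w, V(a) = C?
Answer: -221803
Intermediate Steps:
V(a) = -1
k(L) = -8*L
d(M) = -5 + 24*M (d(M) = -5 + ((-5)² - 1)*M = -5 + (25 - 1)*M = -5 + 24*M)
147 + 230*d(k(5)) = 147 + 230*(-5 + 24*(-8*5)) = 147 + 230*(-5 + 24*(-40)) = 147 + 230*(-5 - 960) = 147 + 230*(-965) = 147 - 221950 = -221803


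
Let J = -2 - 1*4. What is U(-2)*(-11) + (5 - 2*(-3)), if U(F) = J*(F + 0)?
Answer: -121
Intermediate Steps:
J = -6 (J = -2 - 4 = -6)
U(F) = -6*F (U(F) = -6*(F + 0) = -6*F)
U(-2)*(-11) + (5 - 2*(-3)) = -6*(-2)*(-11) + (5 - 2*(-3)) = 12*(-11) + (5 + 6) = -132 + 11 = -121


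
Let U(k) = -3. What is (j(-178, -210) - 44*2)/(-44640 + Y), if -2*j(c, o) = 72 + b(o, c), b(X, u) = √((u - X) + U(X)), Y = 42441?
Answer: 124/2199 + √29/4398 ≈ 0.057614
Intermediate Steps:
b(X, u) = √(-3 + u - X) (b(X, u) = √((u - X) - 3) = √(-3 + u - X))
j(c, o) = -36 - √(-3 + c - o)/2 (j(c, o) = -(72 + √(-3 + c - o))/2 = -36 - √(-3 + c - o)/2)
(j(-178, -210) - 44*2)/(-44640 + Y) = ((-36 - √(-3 - 178 - 1*(-210))/2) - 44*2)/(-44640 + 42441) = ((-36 - √(-3 - 178 + 210)/2) - 88)/(-2199) = ((-36 - √29/2) - 88)*(-1/2199) = (-124 - √29/2)*(-1/2199) = 124/2199 + √29/4398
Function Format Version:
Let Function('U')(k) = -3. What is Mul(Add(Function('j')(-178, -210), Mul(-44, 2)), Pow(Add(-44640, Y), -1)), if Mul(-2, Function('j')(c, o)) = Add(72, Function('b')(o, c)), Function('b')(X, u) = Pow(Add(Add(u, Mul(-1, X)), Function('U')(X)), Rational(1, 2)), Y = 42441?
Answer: Add(Rational(124, 2199), Mul(Rational(1, 4398), Pow(29, Rational(1, 2)))) ≈ 0.057614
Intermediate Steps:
Function('b')(X, u) = Pow(Add(-3, u, Mul(-1, X)), Rational(1, 2)) (Function('b')(X, u) = Pow(Add(Add(u, Mul(-1, X)), -3), Rational(1, 2)) = Pow(Add(-3, u, Mul(-1, X)), Rational(1, 2)))
Function('j')(c, o) = Add(-36, Mul(Rational(-1, 2), Pow(Add(-3, c, Mul(-1, o)), Rational(1, 2)))) (Function('j')(c, o) = Mul(Rational(-1, 2), Add(72, Pow(Add(-3, c, Mul(-1, o)), Rational(1, 2)))) = Add(-36, Mul(Rational(-1, 2), Pow(Add(-3, c, Mul(-1, o)), Rational(1, 2)))))
Mul(Add(Function('j')(-178, -210), Mul(-44, 2)), Pow(Add(-44640, Y), -1)) = Mul(Add(Add(-36, Mul(Rational(-1, 2), Pow(Add(-3, -178, Mul(-1, -210)), Rational(1, 2)))), Mul(-44, 2)), Pow(Add(-44640, 42441), -1)) = Mul(Add(Add(-36, Mul(Rational(-1, 2), Pow(Add(-3, -178, 210), Rational(1, 2)))), -88), Pow(-2199, -1)) = Mul(Add(Add(-36, Mul(Rational(-1, 2), Pow(29, Rational(1, 2)))), -88), Rational(-1, 2199)) = Mul(Add(-124, Mul(Rational(-1, 2), Pow(29, Rational(1, 2)))), Rational(-1, 2199)) = Add(Rational(124, 2199), Mul(Rational(1, 4398), Pow(29, Rational(1, 2))))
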